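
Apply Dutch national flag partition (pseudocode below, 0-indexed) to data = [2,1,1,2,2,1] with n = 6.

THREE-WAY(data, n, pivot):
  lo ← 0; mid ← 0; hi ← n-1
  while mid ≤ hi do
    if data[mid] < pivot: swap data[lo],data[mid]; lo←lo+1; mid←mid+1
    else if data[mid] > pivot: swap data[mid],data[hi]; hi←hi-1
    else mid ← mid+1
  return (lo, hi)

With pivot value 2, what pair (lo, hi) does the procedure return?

(3, 5)

pivot = 2; lo=0, mid=0, hi=5
data[mid]=2=2: mid=1
data[mid]=1<2: swap data[0],data[1]; lo=1,mid=2 → [1,2,1,2,2,1]
data[mid]=1<2: swap data[1],data[2]; lo=2,mid=3 → [1,1,2,2,2,1]
data[mid]=2=2: mid=4
data[mid]=2=2: mid=5
data[mid]=1<2: swap data[2],data[5]; lo=3,mid=6 → [1,1,1,2,2,2]
end: lo=3, hi=5; data = [1,1,1,2,2,2]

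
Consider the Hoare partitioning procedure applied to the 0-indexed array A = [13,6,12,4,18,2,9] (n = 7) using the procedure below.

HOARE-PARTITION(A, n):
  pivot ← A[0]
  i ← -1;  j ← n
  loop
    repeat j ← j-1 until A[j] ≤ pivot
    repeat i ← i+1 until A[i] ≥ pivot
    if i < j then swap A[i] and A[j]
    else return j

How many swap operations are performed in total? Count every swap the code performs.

2

pivot=13
j stops at 6 (9), i stops at 0 (13); swap ⇒ [9,6,12,4,18,2,13]
j stops at 5 (2), i stops at 4 (18); swap ⇒ [9,6,12,4,2,18,13]
j stops at 4, i stops at 5; i≥j ⇒ return 4. A=[9,6,12,4,2,18,13]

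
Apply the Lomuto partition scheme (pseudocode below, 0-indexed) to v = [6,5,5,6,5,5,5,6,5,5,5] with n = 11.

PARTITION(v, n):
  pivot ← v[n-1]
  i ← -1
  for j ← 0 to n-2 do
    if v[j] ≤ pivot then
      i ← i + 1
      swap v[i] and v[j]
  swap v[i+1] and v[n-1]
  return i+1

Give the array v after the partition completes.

[5,5,5,5,5,5,5,5,6,6,6]

pivot=5, i=-1
j=0: 6>5, skip
j=1: 5≤5, i=0, swap(0,1) ⇒ [5,6,5,6,5,5,5,6,5,5,5]
j=2: 5≤5, i=1, swap(1,2) ⇒ [5,5,6,6,5,5,5,6,5,5,5]
j=3: 6>5, skip
j=4: 5≤5, i=2, swap(2,4) ⇒ [5,5,5,6,6,5,5,6,5,5,5]
j=5: 5≤5, i=3, swap(3,5) ⇒ [5,5,5,5,6,6,5,6,5,5,5]
j=6: 5≤5, i=4, swap(4,6) ⇒ [5,5,5,5,5,6,6,6,5,5,5]
j=7: 6>5, skip
j=8: 5≤5, i=5, swap(5,8) ⇒ [5,5,5,5,5,5,6,6,6,5,5]
j=9: 5≤5, i=6, swap(6,9) ⇒ [5,5,5,5,5,5,5,6,6,6,5]
swap(7,10) ⇒ [5,5,5,5,5,5,5,5,6,6,6]; return 7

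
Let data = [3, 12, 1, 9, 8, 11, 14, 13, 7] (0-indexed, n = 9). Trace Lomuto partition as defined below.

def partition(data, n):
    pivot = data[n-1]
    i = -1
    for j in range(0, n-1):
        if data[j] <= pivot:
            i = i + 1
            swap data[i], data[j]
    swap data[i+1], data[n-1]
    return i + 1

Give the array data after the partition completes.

pivot=7, i=-1
j=0: 3≤7, i=0, swap(0,0) ⇒ [3, 12, 1, 9, 8, 11, 14, 13, 7]
j=1: 12>7, skip
j=2: 1≤7, i=1, swap(1,2) ⇒ [3, 1, 12, 9, 8, 11, 14, 13, 7]
j=3: 9>7, skip
j=4: 8>7, skip
j=5: 11>7, skip
j=6: 14>7, skip
j=7: 13>7, skip
swap(2,8) ⇒ [3, 1, 7, 9, 8, 11, 14, 13, 12]; return 2

[3, 1, 7, 9, 8, 11, 14, 13, 12]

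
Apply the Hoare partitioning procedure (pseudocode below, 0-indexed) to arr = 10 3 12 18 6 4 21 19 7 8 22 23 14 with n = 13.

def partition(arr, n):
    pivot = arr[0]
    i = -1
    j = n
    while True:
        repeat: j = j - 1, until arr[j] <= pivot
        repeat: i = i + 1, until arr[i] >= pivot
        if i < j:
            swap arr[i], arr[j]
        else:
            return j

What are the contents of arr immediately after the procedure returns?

8 3 7 4 6 18 21 19 12 10 22 23 14

pivot=10
j stops at 9 (8), i stops at 0 (10); swap ⇒ 8 3 12 18 6 4 21 19 7 10 22 23 14
j stops at 8 (7), i stops at 2 (12); swap ⇒ 8 3 7 18 6 4 21 19 12 10 22 23 14
j stops at 5 (4), i stops at 3 (18); swap ⇒ 8 3 7 4 6 18 21 19 12 10 22 23 14
j stops at 4, i stops at 5; i≥j ⇒ return 4. arr=8 3 7 4 6 18 21 19 12 10 22 23 14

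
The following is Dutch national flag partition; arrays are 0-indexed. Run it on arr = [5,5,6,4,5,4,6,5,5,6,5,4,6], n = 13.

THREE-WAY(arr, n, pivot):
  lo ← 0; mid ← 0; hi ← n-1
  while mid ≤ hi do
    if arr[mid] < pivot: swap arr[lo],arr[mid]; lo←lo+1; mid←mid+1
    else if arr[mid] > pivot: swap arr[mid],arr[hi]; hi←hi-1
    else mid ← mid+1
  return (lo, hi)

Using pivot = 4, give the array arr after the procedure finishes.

pivot = 4; lo=0, mid=0, hi=12
arr[mid]=5>4: swap arr[0],arr[12]; hi=11 → [6,5,6,4,5,4,6,5,5,6,5,4,5]
arr[mid]=6>4: swap arr[0],arr[11]; hi=10 → [4,5,6,4,5,4,6,5,5,6,5,6,5]
arr[mid]=4=4: mid=1
arr[mid]=5>4: swap arr[1],arr[10]; hi=9 → [4,5,6,4,5,4,6,5,5,6,5,6,5]
arr[mid]=5>4: swap arr[1],arr[9]; hi=8 → [4,6,6,4,5,4,6,5,5,5,5,6,5]
arr[mid]=6>4: swap arr[1],arr[8]; hi=7 → [4,5,6,4,5,4,6,5,6,5,5,6,5]
arr[mid]=5>4: swap arr[1],arr[7]; hi=6 → [4,5,6,4,5,4,6,5,6,5,5,6,5]
arr[mid]=5>4: swap arr[1],arr[6]; hi=5 → [4,6,6,4,5,4,5,5,6,5,5,6,5]
arr[mid]=6>4: swap arr[1],arr[5]; hi=4 → [4,4,6,4,5,6,5,5,6,5,5,6,5]
arr[mid]=4=4: mid=2
arr[mid]=6>4: swap arr[2],arr[4]; hi=3 → [4,4,5,4,6,6,5,5,6,5,5,6,5]
arr[mid]=5>4: swap arr[2],arr[3]; hi=2 → [4,4,4,5,6,6,5,5,6,5,5,6,5]
arr[mid]=4=4: mid=3
end: lo=0, hi=2; arr = [4,4,4,5,6,6,5,5,6,5,5,6,5]

[4,4,4,5,6,6,5,5,6,5,5,6,5]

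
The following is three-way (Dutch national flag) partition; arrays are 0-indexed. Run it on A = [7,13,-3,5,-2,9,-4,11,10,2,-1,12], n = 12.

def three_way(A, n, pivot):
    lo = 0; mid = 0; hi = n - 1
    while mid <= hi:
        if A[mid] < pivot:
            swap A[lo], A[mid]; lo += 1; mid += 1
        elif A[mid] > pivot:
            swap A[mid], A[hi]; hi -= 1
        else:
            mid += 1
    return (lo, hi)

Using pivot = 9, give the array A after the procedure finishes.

pivot = 9; lo=0, mid=0, hi=11
A[mid]=7<9: swap A[0],A[0]; lo=1,mid=1 → [7,13,-3,5,-2,9,-4,11,10,2,-1,12]
A[mid]=13>9: swap A[1],A[11]; hi=10 → [7,12,-3,5,-2,9,-4,11,10,2,-1,13]
A[mid]=12>9: swap A[1],A[10]; hi=9 → [7,-1,-3,5,-2,9,-4,11,10,2,12,13]
A[mid]=-1<9: swap A[1],A[1]; lo=2,mid=2 → [7,-1,-3,5,-2,9,-4,11,10,2,12,13]
A[mid]=-3<9: swap A[2],A[2]; lo=3,mid=3 → [7,-1,-3,5,-2,9,-4,11,10,2,12,13]
A[mid]=5<9: swap A[3],A[3]; lo=4,mid=4 → [7,-1,-3,5,-2,9,-4,11,10,2,12,13]
A[mid]=-2<9: swap A[4],A[4]; lo=5,mid=5 → [7,-1,-3,5,-2,9,-4,11,10,2,12,13]
A[mid]=9=9: mid=6
A[mid]=-4<9: swap A[5],A[6]; lo=6,mid=7 → [7,-1,-3,5,-2,-4,9,11,10,2,12,13]
A[mid]=11>9: swap A[7],A[9]; hi=8 → [7,-1,-3,5,-2,-4,9,2,10,11,12,13]
A[mid]=2<9: swap A[6],A[7]; lo=7,mid=8 → [7,-1,-3,5,-2,-4,2,9,10,11,12,13]
A[mid]=10>9: swap A[8],A[8]; hi=7 → [7,-1,-3,5,-2,-4,2,9,10,11,12,13]
end: lo=7, hi=7; A = [7,-1,-3,5,-2,-4,2,9,10,11,12,13]

[7,-1,-3,5,-2,-4,2,9,10,11,12,13]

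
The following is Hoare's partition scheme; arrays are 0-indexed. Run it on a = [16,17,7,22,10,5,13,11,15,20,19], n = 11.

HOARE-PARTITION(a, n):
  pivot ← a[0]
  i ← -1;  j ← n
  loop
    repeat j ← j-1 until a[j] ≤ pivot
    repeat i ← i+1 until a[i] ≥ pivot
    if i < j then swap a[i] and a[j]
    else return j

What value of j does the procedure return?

pivot = a[0] = 16; i = -1, j = 11
j→8 (a[8]=15≤16), i→0 (a[0]=16≥16); i<j, swap → [15,17,7,22,10,5,13,11,16,20,19]
j→7 (a[7]=11≤16), i→1 (a[1]=17≥16); i<j, swap → [15,11,7,22,10,5,13,17,16,20,19]
j→6 (a[6]=13≤16), i→3 (a[3]=22≥16); i<j, swap → [15,11,7,13,10,5,22,17,16,20,19]
j→5, i→6; i≥j, return j=5. a = [15,11,7,13,10,5,22,17,16,20,19]

5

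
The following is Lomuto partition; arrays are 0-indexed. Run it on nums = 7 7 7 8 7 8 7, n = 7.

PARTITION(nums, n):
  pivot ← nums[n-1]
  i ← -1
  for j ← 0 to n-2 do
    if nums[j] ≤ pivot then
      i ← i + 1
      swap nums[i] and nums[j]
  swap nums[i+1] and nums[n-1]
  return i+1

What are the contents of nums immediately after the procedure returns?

pivot=7, i=-1
j=0: 7≤7, i=0, swap(0,0) ⇒ 7 7 7 8 7 8 7
j=1: 7≤7, i=1, swap(1,1) ⇒ 7 7 7 8 7 8 7
j=2: 7≤7, i=2, swap(2,2) ⇒ 7 7 7 8 7 8 7
j=3: 8>7, skip
j=4: 7≤7, i=3, swap(3,4) ⇒ 7 7 7 7 8 8 7
j=5: 8>7, skip
swap(4,6) ⇒ 7 7 7 7 7 8 8; return 4

7 7 7 7 7 8 8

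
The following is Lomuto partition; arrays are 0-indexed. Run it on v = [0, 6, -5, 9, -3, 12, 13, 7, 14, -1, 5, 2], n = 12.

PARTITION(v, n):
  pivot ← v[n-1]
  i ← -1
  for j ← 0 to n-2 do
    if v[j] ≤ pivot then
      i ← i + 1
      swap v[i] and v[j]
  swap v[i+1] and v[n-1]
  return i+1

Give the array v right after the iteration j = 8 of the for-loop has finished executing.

[0, -5, -3, 9, 6, 12, 13, 7, 14, -1, 5, 2]

pivot=2, i=-1
j=0: 0≤2, i=0, swap(0,0) ⇒ [0, 6, -5, 9, -3, 12, 13, 7, 14, -1, 5, 2]
j=1: 6>2, skip
j=2: -5≤2, i=1, swap(1,2) ⇒ [0, -5, 6, 9, -3, 12, 13, 7, 14, -1, 5, 2]
j=3: 9>2, skip
j=4: -3≤2, i=2, swap(2,4) ⇒ [0, -5, -3, 9, 6, 12, 13, 7, 14, -1, 5, 2]
j=5: 12>2, skip
j=6: 13>2, skip
j=7: 7>2, skip
j=8: 14>2, skip
(after j=8) v = [0, -5, -3, 9, 6, 12, 13, 7, 14, -1, 5, 2]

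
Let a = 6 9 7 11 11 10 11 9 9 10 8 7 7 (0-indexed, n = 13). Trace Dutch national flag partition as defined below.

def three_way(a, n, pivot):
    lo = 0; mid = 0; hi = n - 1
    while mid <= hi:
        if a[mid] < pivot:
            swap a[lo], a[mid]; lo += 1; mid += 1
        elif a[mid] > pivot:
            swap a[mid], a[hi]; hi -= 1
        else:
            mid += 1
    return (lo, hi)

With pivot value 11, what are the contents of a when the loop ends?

pivot = 11; lo=0, mid=0, hi=12
a[mid]=6<11: swap a[0],a[0]; lo=1,mid=1 → 6 9 7 11 11 10 11 9 9 10 8 7 7
a[mid]=9<11: swap a[1],a[1]; lo=2,mid=2 → 6 9 7 11 11 10 11 9 9 10 8 7 7
a[mid]=7<11: swap a[2],a[2]; lo=3,mid=3 → 6 9 7 11 11 10 11 9 9 10 8 7 7
a[mid]=11=11: mid=4
a[mid]=11=11: mid=5
a[mid]=10<11: swap a[3],a[5]; lo=4,mid=6 → 6 9 7 10 11 11 11 9 9 10 8 7 7
a[mid]=11=11: mid=7
a[mid]=9<11: swap a[4],a[7]; lo=5,mid=8 → 6 9 7 10 9 11 11 11 9 10 8 7 7
a[mid]=9<11: swap a[5],a[8]; lo=6,mid=9 → 6 9 7 10 9 9 11 11 11 10 8 7 7
a[mid]=10<11: swap a[6],a[9]; lo=7,mid=10 → 6 9 7 10 9 9 10 11 11 11 8 7 7
a[mid]=8<11: swap a[7],a[10]; lo=8,mid=11 → 6 9 7 10 9 9 10 8 11 11 11 7 7
a[mid]=7<11: swap a[8],a[11]; lo=9,mid=12 → 6 9 7 10 9 9 10 8 7 11 11 11 7
a[mid]=7<11: swap a[9],a[12]; lo=10,mid=13 → 6 9 7 10 9 9 10 8 7 7 11 11 11
end: lo=10, hi=12; a = 6 9 7 10 9 9 10 8 7 7 11 11 11

6 9 7 10 9 9 10 8 7 7 11 11 11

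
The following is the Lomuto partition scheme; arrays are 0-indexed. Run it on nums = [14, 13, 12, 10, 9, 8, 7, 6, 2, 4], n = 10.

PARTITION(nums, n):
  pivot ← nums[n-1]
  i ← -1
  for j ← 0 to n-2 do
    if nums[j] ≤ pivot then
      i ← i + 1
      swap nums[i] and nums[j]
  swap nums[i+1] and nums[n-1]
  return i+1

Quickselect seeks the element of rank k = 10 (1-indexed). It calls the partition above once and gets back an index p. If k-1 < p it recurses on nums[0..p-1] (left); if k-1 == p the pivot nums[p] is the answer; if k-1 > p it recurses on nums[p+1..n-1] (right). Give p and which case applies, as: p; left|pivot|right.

pivot = nums[9] = 4; i = -1
j=0: nums[0]=14 > 4 → no swap
j=1: nums[1]=13 > 4 → no swap
j=2: nums[2]=12 > 4 → no swap
j=3: nums[3]=10 > 4 → no swap
j=4: nums[4]=9 > 4 → no swap
j=5: nums[5]=8 > 4 → no swap
j=6: nums[6]=7 > 4 → no swap
j=7: nums[7]=6 > 4 → no swap
j=8: nums[8]=2 ≤ 4 → i=0, swap nums[0],nums[8] → [2, 13, 12, 10, 9, 8, 7, 6, 14, 4]
final swap nums[1],nums[9] → [2, 4, 12, 10, 9, 8, 7, 6, 14, 13]; return 1
p = 1; k-1 = 9 > 1 ⇒ right

1; right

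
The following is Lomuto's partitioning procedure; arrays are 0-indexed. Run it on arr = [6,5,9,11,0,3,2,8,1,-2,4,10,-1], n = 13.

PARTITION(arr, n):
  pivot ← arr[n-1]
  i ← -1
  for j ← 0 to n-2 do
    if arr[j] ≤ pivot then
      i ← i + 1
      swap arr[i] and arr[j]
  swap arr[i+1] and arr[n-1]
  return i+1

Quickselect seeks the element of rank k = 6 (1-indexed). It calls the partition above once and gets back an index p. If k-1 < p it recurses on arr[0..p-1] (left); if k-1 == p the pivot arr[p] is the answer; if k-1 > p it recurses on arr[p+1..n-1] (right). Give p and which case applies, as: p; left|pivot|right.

pivot=-1, i=-1
j=0: 6>-1, skip
j=1: 5>-1, skip
j=2: 9>-1, skip
j=3: 11>-1, skip
j=4: 0>-1, skip
j=5: 3>-1, skip
j=6: 2>-1, skip
j=7: 8>-1, skip
j=8: 1>-1, skip
j=9: -2≤-1, i=0, swap(0,9) ⇒ [-2,5,9,11,0,3,2,8,1,6,4,10,-1]
j=10: 4>-1, skip
j=11: 10>-1, skip
swap(1,12) ⇒ [-2,-1,9,11,0,3,2,8,1,6,4,10,5]; return 1
p = 1; k-1 = 5 > 1 ⇒ right

1; right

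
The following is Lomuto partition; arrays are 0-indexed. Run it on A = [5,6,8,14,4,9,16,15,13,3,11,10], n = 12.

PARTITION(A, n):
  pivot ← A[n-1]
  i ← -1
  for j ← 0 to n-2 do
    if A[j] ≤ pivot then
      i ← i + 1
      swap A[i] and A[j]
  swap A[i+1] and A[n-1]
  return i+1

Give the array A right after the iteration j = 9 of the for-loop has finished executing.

pivot = A[11] = 10; i = -1
j=0: A[0]=5 ≤ 10 → i=0, swap A[0],A[0] (no change) → [5,6,8,14,4,9,16,15,13,3,11,10]
j=1: A[1]=6 ≤ 10 → i=1, swap A[1],A[1] (no change) → [5,6,8,14,4,9,16,15,13,3,11,10]
j=2: A[2]=8 ≤ 10 → i=2, swap A[2],A[2] (no change) → [5,6,8,14,4,9,16,15,13,3,11,10]
j=3: A[3]=14 > 10 → no swap
j=4: A[4]=4 ≤ 10 → i=3, swap A[3],A[4] → [5,6,8,4,14,9,16,15,13,3,11,10]
j=5: A[5]=9 ≤ 10 → i=4, swap A[4],A[5] → [5,6,8,4,9,14,16,15,13,3,11,10]
j=6: A[6]=16 > 10 → no swap
j=7: A[7]=15 > 10 → no swap
j=8: A[8]=13 > 10 → no swap
j=9: A[9]=3 ≤ 10 → i=5, swap A[5],A[9] → [5,6,8,4,9,3,16,15,13,14,11,10]
(after j=9) A = [5,6,8,4,9,3,16,15,13,14,11,10]

[5,6,8,4,9,3,16,15,13,14,11,10]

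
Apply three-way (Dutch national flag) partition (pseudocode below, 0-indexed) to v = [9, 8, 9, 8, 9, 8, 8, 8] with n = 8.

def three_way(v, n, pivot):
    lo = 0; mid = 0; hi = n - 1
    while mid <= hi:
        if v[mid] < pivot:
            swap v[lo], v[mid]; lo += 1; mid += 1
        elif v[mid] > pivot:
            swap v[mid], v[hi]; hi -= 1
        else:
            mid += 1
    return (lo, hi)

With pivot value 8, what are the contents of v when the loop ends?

[8, 8, 8, 8, 8, 9, 9, 9]

pivot = 8; lo=0, mid=0, hi=7
v[mid]=9>8: swap v[0],v[7]; hi=6 → [8, 8, 9, 8, 9, 8, 8, 9]
v[mid]=8=8: mid=1
v[mid]=8=8: mid=2
v[mid]=9>8: swap v[2],v[6]; hi=5 → [8, 8, 8, 8, 9, 8, 9, 9]
v[mid]=8=8: mid=3
v[mid]=8=8: mid=4
v[mid]=9>8: swap v[4],v[5]; hi=4 → [8, 8, 8, 8, 8, 9, 9, 9]
v[mid]=8=8: mid=5
end: lo=0, hi=4; v = [8, 8, 8, 8, 8, 9, 9, 9]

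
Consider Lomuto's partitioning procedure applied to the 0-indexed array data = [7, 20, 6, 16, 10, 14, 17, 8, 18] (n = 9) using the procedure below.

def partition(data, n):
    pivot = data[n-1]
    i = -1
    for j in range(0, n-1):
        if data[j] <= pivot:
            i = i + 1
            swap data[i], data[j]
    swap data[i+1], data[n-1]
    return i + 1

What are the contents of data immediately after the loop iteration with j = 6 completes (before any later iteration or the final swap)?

[7, 6, 16, 10, 14, 17, 20, 8, 18]

pivot=18, i=-1
j=0: 7≤18, i=0, swap(0,0) ⇒ [7, 20, 6, 16, 10, 14, 17, 8, 18]
j=1: 20>18, skip
j=2: 6≤18, i=1, swap(1,2) ⇒ [7, 6, 20, 16, 10, 14, 17, 8, 18]
j=3: 16≤18, i=2, swap(2,3) ⇒ [7, 6, 16, 20, 10, 14, 17, 8, 18]
j=4: 10≤18, i=3, swap(3,4) ⇒ [7, 6, 16, 10, 20, 14, 17, 8, 18]
j=5: 14≤18, i=4, swap(4,5) ⇒ [7, 6, 16, 10, 14, 20, 17, 8, 18]
j=6: 17≤18, i=5, swap(5,6) ⇒ [7, 6, 16, 10, 14, 17, 20, 8, 18]
(after j=6) data = [7, 6, 16, 10, 14, 17, 20, 8, 18]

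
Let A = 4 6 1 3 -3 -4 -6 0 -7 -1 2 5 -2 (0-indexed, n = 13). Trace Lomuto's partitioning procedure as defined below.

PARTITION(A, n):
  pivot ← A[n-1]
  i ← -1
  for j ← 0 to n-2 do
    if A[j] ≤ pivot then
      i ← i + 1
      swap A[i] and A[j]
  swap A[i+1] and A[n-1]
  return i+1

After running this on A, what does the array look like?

pivot = A[12] = -2; i = -1
j=0: A[0]=4 > -2 → no swap
j=1: A[1]=6 > -2 → no swap
j=2: A[2]=1 > -2 → no swap
j=3: A[3]=3 > -2 → no swap
j=4: A[4]=-3 ≤ -2 → i=0, swap A[0],A[4] → -3 6 1 3 4 -4 -6 0 -7 -1 2 5 -2
j=5: A[5]=-4 ≤ -2 → i=1, swap A[1],A[5] → -3 -4 1 3 4 6 -6 0 -7 -1 2 5 -2
j=6: A[6]=-6 ≤ -2 → i=2, swap A[2],A[6] → -3 -4 -6 3 4 6 1 0 -7 -1 2 5 -2
j=7: A[7]=0 > -2 → no swap
j=8: A[8]=-7 ≤ -2 → i=3, swap A[3],A[8] → -3 -4 -6 -7 4 6 1 0 3 -1 2 5 -2
j=9: A[9]=-1 > -2 → no swap
j=10: A[10]=2 > -2 → no swap
j=11: A[11]=5 > -2 → no swap
final swap A[4],A[12] → -3 -4 -6 -7 -2 6 1 0 3 -1 2 5 4; return 4

-3 -4 -6 -7 -2 6 1 0 3 -1 2 5 4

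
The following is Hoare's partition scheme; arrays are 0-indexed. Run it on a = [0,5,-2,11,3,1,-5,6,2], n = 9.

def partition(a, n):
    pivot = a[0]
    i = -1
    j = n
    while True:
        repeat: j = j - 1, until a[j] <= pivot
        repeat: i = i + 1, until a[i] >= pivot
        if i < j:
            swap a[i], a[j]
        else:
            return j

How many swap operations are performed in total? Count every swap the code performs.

2

pivot = a[0] = 0; i = -1, j = 9
j→6 (a[6]=-5≤0), i→0 (a[0]=0≥0); i<j, swap → [-5,5,-2,11,3,1,0,6,2]
j→2 (a[2]=-2≤0), i→1 (a[1]=5≥0); i<j, swap → [-5,-2,5,11,3,1,0,6,2]
j→1, i→2; i≥j, return j=1. a = [-5,-2,5,11,3,1,0,6,2]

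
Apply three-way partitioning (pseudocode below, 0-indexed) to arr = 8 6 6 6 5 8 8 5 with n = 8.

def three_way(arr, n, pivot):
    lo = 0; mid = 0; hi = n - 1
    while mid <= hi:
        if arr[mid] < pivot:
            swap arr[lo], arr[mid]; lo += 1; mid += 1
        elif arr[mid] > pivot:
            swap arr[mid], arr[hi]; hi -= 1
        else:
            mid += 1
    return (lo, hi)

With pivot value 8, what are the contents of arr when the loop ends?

lo=0 mid=0 hi=7
8=8: mid=1
6<8: swap(0,1), lo=1 mid=2 ⇒ 6 8 6 6 5 8 8 5
6<8: swap(1,2), lo=2 mid=3 ⇒ 6 6 8 6 5 8 8 5
6<8: swap(2,3), lo=3 mid=4 ⇒ 6 6 6 8 5 8 8 5
5<8: swap(3,4), lo=4 mid=5 ⇒ 6 6 6 5 8 8 8 5
8=8: mid=6
8=8: mid=7
5<8: swap(4,7), lo=5 mid=8 ⇒ 6 6 6 5 5 8 8 8
done. lo=5 hi=7; arr=6 6 6 5 5 8 8 8

6 6 6 5 5 8 8 8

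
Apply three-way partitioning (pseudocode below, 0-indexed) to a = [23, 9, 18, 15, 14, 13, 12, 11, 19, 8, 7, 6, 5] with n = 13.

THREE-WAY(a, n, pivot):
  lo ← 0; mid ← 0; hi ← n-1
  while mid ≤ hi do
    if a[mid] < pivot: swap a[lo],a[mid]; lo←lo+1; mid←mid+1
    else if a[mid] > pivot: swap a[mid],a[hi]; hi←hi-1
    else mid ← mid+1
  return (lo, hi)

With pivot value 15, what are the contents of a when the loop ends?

[5, 9, 6, 14, 13, 12, 11, 7, 8, 15, 19, 18, 23]

pivot = 15; lo=0, mid=0, hi=12
a[mid]=23>15: swap a[0],a[12]; hi=11 → [5, 9, 18, 15, 14, 13, 12, 11, 19, 8, 7, 6, 23]
a[mid]=5<15: swap a[0],a[0]; lo=1,mid=1 → [5, 9, 18, 15, 14, 13, 12, 11, 19, 8, 7, 6, 23]
a[mid]=9<15: swap a[1],a[1]; lo=2,mid=2 → [5, 9, 18, 15, 14, 13, 12, 11, 19, 8, 7, 6, 23]
a[mid]=18>15: swap a[2],a[11]; hi=10 → [5, 9, 6, 15, 14, 13, 12, 11, 19, 8, 7, 18, 23]
a[mid]=6<15: swap a[2],a[2]; lo=3,mid=3 → [5, 9, 6, 15, 14, 13, 12, 11, 19, 8, 7, 18, 23]
a[mid]=15=15: mid=4
a[mid]=14<15: swap a[3],a[4]; lo=4,mid=5 → [5, 9, 6, 14, 15, 13, 12, 11, 19, 8, 7, 18, 23]
a[mid]=13<15: swap a[4],a[5]; lo=5,mid=6 → [5, 9, 6, 14, 13, 15, 12, 11, 19, 8, 7, 18, 23]
a[mid]=12<15: swap a[5],a[6]; lo=6,mid=7 → [5, 9, 6, 14, 13, 12, 15, 11, 19, 8, 7, 18, 23]
a[mid]=11<15: swap a[6],a[7]; lo=7,mid=8 → [5, 9, 6, 14, 13, 12, 11, 15, 19, 8, 7, 18, 23]
a[mid]=19>15: swap a[8],a[10]; hi=9 → [5, 9, 6, 14, 13, 12, 11, 15, 7, 8, 19, 18, 23]
a[mid]=7<15: swap a[7],a[8]; lo=8,mid=9 → [5, 9, 6, 14, 13, 12, 11, 7, 15, 8, 19, 18, 23]
a[mid]=8<15: swap a[8],a[9]; lo=9,mid=10 → [5, 9, 6, 14, 13, 12, 11, 7, 8, 15, 19, 18, 23]
end: lo=9, hi=9; a = [5, 9, 6, 14, 13, 12, 11, 7, 8, 15, 19, 18, 23]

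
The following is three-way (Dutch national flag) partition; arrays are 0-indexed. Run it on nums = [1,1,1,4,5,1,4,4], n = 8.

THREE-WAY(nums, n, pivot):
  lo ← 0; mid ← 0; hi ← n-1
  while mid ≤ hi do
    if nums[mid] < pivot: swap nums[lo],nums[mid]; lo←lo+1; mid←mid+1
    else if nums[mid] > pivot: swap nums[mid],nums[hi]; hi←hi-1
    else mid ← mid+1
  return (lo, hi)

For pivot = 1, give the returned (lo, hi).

pivot = 1; lo=0, mid=0, hi=7
nums[mid]=1=1: mid=1
nums[mid]=1=1: mid=2
nums[mid]=1=1: mid=3
nums[mid]=4>1: swap nums[3],nums[7]; hi=6 → [1,1,1,4,5,1,4,4]
nums[mid]=4>1: swap nums[3],nums[6]; hi=5 → [1,1,1,4,5,1,4,4]
nums[mid]=4>1: swap nums[3],nums[5]; hi=4 → [1,1,1,1,5,4,4,4]
nums[mid]=1=1: mid=4
nums[mid]=5>1: swap nums[4],nums[4]; hi=3 → [1,1,1,1,5,4,4,4]
end: lo=0, hi=3; nums = [1,1,1,1,5,4,4,4]

(0, 3)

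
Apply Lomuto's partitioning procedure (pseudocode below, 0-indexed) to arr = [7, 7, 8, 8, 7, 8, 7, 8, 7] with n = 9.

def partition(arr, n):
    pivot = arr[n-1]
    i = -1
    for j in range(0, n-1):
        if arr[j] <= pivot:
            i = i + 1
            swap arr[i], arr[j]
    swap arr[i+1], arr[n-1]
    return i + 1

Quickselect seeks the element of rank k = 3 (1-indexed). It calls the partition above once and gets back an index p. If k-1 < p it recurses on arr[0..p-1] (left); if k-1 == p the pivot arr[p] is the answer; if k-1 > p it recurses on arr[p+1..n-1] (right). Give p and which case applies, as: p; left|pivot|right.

4; left

pivot=7, i=-1
j=0: 7≤7, i=0, swap(0,0) ⇒ [7, 7, 8, 8, 7, 8, 7, 8, 7]
j=1: 7≤7, i=1, swap(1,1) ⇒ [7, 7, 8, 8, 7, 8, 7, 8, 7]
j=2: 8>7, skip
j=3: 8>7, skip
j=4: 7≤7, i=2, swap(2,4) ⇒ [7, 7, 7, 8, 8, 8, 7, 8, 7]
j=5: 8>7, skip
j=6: 7≤7, i=3, swap(3,6) ⇒ [7, 7, 7, 7, 8, 8, 8, 8, 7]
j=7: 8>7, skip
swap(4,8) ⇒ [7, 7, 7, 7, 7, 8, 8, 8, 8]; return 4
p = 4; k-1 = 2 < 4 ⇒ left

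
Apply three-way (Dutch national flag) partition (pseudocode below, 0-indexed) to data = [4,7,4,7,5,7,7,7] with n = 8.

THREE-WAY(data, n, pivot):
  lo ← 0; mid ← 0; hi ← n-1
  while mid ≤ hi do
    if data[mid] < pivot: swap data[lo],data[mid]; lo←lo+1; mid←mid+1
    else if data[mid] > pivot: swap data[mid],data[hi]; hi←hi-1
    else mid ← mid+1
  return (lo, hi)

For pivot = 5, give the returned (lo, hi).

(2, 2)

lo=0 mid=0 hi=7
4<5: swap(0,0), lo=1 mid=1 ⇒ [4,7,4,7,5,7,7,7]
7>5: swap(1,7), hi=6 ⇒ [4,7,4,7,5,7,7,7]
7>5: swap(1,6), hi=5 ⇒ [4,7,4,7,5,7,7,7]
7>5: swap(1,5), hi=4 ⇒ [4,7,4,7,5,7,7,7]
7>5: swap(1,4), hi=3 ⇒ [4,5,4,7,7,7,7,7]
5=5: mid=2
4<5: swap(1,2), lo=2 mid=3 ⇒ [4,4,5,7,7,7,7,7]
7>5: swap(3,3), hi=2 ⇒ [4,4,5,7,7,7,7,7]
done. lo=2 hi=2; data=[4,4,5,7,7,7,7,7]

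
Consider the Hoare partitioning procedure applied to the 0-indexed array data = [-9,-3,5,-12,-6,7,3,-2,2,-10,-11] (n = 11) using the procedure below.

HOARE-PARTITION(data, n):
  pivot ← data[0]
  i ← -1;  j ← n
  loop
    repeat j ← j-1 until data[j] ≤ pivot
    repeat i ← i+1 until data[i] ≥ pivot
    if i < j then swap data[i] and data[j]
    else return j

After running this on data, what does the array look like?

pivot = data[0] = -9; i = -1, j = 11
j→10 (data[10]=-11≤-9), i→0 (data[0]=-9≥-9); i<j, swap → [-11,-3,5,-12,-6,7,3,-2,2,-10,-9]
j→9 (data[9]=-10≤-9), i→1 (data[1]=-3≥-9); i<j, swap → [-11,-10,5,-12,-6,7,3,-2,2,-3,-9]
j→3 (data[3]=-12≤-9), i→2 (data[2]=5≥-9); i<j, swap → [-11,-10,-12,5,-6,7,3,-2,2,-3,-9]
j→2, i→3; i≥j, return j=2. data = [-11,-10,-12,5,-6,7,3,-2,2,-3,-9]

[-11,-10,-12,5,-6,7,3,-2,2,-3,-9]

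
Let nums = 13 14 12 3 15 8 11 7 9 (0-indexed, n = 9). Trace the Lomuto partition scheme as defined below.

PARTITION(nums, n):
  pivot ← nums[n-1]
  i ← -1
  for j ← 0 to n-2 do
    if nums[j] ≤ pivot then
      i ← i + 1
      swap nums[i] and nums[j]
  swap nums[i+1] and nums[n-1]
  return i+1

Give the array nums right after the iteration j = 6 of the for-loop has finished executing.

3 8 12 13 15 14 11 7 9

pivot=9, i=-1
j=0: 13>9, skip
j=1: 14>9, skip
j=2: 12>9, skip
j=3: 3≤9, i=0, swap(0,3) ⇒ 3 14 12 13 15 8 11 7 9
j=4: 15>9, skip
j=5: 8≤9, i=1, swap(1,5) ⇒ 3 8 12 13 15 14 11 7 9
j=6: 11>9, skip
(after j=6) nums = 3 8 12 13 15 14 11 7 9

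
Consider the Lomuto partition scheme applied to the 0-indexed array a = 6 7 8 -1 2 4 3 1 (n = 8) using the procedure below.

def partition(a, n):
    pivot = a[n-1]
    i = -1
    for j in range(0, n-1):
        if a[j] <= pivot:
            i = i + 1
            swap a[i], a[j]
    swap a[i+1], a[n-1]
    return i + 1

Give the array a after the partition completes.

-1 1 8 6 2 4 3 7

pivot = a[7] = 1; i = -1
j=0: a[0]=6 > 1 → no swap
j=1: a[1]=7 > 1 → no swap
j=2: a[2]=8 > 1 → no swap
j=3: a[3]=-1 ≤ 1 → i=0, swap a[0],a[3] → -1 7 8 6 2 4 3 1
j=4: a[4]=2 > 1 → no swap
j=5: a[5]=4 > 1 → no swap
j=6: a[6]=3 > 1 → no swap
final swap a[1],a[7] → -1 1 8 6 2 4 3 7; return 1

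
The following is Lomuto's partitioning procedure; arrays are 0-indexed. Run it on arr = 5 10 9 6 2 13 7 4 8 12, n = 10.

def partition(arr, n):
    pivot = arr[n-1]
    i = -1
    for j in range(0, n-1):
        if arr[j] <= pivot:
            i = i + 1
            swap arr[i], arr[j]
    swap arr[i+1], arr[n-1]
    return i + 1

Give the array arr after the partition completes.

5 10 9 6 2 7 4 8 12 13

pivot = arr[9] = 12; i = -1
j=0: arr[0]=5 ≤ 12 → i=0, swap arr[0],arr[0] (no change) → 5 10 9 6 2 13 7 4 8 12
j=1: arr[1]=10 ≤ 12 → i=1, swap arr[1],arr[1] (no change) → 5 10 9 6 2 13 7 4 8 12
j=2: arr[2]=9 ≤ 12 → i=2, swap arr[2],arr[2] (no change) → 5 10 9 6 2 13 7 4 8 12
j=3: arr[3]=6 ≤ 12 → i=3, swap arr[3],arr[3] (no change) → 5 10 9 6 2 13 7 4 8 12
j=4: arr[4]=2 ≤ 12 → i=4, swap arr[4],arr[4] (no change) → 5 10 9 6 2 13 7 4 8 12
j=5: arr[5]=13 > 12 → no swap
j=6: arr[6]=7 ≤ 12 → i=5, swap arr[5],arr[6] → 5 10 9 6 2 7 13 4 8 12
j=7: arr[7]=4 ≤ 12 → i=6, swap arr[6],arr[7] → 5 10 9 6 2 7 4 13 8 12
j=8: arr[8]=8 ≤ 12 → i=7, swap arr[7],arr[8] → 5 10 9 6 2 7 4 8 13 12
final swap arr[8],arr[9] → 5 10 9 6 2 7 4 8 12 13; return 8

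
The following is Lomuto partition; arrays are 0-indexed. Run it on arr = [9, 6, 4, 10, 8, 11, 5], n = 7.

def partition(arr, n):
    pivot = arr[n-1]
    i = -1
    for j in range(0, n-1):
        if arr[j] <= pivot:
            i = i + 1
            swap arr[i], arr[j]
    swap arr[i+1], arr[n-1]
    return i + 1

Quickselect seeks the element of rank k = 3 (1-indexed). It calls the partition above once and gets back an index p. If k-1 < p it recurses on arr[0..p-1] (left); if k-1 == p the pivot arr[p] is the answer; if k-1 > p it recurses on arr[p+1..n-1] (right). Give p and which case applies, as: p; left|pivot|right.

pivot=5, i=-1
j=0: 9>5, skip
j=1: 6>5, skip
j=2: 4≤5, i=0, swap(0,2) ⇒ [4, 6, 9, 10, 8, 11, 5]
j=3: 10>5, skip
j=4: 8>5, skip
j=5: 11>5, skip
swap(1,6) ⇒ [4, 5, 9, 10, 8, 11, 6]; return 1
p = 1; k-1 = 2 > 1 ⇒ right

1; right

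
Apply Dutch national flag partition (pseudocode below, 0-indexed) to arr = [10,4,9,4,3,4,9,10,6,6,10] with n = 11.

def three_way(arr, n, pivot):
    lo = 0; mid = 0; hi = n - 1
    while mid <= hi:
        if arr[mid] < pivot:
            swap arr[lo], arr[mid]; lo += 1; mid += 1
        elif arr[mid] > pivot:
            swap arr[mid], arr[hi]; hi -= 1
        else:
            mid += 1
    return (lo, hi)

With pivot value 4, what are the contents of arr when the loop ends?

[3,4,4,4,9,9,10,6,6,10,10]

pivot = 4; lo=0, mid=0, hi=10
arr[mid]=10>4: swap arr[0],arr[10]; hi=9 → [10,4,9,4,3,4,9,10,6,6,10]
arr[mid]=10>4: swap arr[0],arr[9]; hi=8 → [6,4,9,4,3,4,9,10,6,10,10]
arr[mid]=6>4: swap arr[0],arr[8]; hi=7 → [6,4,9,4,3,4,9,10,6,10,10]
arr[mid]=6>4: swap arr[0],arr[7]; hi=6 → [10,4,9,4,3,4,9,6,6,10,10]
arr[mid]=10>4: swap arr[0],arr[6]; hi=5 → [9,4,9,4,3,4,10,6,6,10,10]
arr[mid]=9>4: swap arr[0],arr[5]; hi=4 → [4,4,9,4,3,9,10,6,6,10,10]
arr[mid]=4=4: mid=1
arr[mid]=4=4: mid=2
arr[mid]=9>4: swap arr[2],arr[4]; hi=3 → [4,4,3,4,9,9,10,6,6,10,10]
arr[mid]=3<4: swap arr[0],arr[2]; lo=1,mid=3 → [3,4,4,4,9,9,10,6,6,10,10]
arr[mid]=4=4: mid=4
end: lo=1, hi=3; arr = [3,4,4,4,9,9,10,6,6,10,10]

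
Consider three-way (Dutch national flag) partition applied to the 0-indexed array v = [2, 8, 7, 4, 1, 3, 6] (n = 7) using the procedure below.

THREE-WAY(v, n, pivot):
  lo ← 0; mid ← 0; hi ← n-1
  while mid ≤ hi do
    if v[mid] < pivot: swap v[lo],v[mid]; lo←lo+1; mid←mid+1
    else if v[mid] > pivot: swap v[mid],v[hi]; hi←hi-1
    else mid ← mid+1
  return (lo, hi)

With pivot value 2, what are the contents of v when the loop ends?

lo=0 mid=0 hi=6
2=2: mid=1
8>2: swap(1,6), hi=5 ⇒ [2, 6, 7, 4, 1, 3, 8]
6>2: swap(1,5), hi=4 ⇒ [2, 3, 7, 4, 1, 6, 8]
3>2: swap(1,4), hi=3 ⇒ [2, 1, 7, 4, 3, 6, 8]
1<2: swap(0,1), lo=1 mid=2 ⇒ [1, 2, 7, 4, 3, 6, 8]
7>2: swap(2,3), hi=2 ⇒ [1, 2, 4, 7, 3, 6, 8]
4>2: swap(2,2), hi=1 ⇒ [1, 2, 4, 7, 3, 6, 8]
done. lo=1 hi=1; v=[1, 2, 4, 7, 3, 6, 8]

[1, 2, 4, 7, 3, 6, 8]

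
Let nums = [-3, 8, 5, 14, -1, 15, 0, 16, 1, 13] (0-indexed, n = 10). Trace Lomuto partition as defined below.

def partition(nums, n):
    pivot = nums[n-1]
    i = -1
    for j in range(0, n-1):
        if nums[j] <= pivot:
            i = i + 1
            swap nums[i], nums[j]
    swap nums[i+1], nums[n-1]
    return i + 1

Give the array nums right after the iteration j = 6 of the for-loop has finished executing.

[-3, 8, 5, -1, 0, 15, 14, 16, 1, 13]

pivot = nums[9] = 13; i = -1
j=0: nums[0]=-3 ≤ 13 → i=0, swap nums[0],nums[0] (no change) → [-3, 8, 5, 14, -1, 15, 0, 16, 1, 13]
j=1: nums[1]=8 ≤ 13 → i=1, swap nums[1],nums[1] (no change) → [-3, 8, 5, 14, -1, 15, 0, 16, 1, 13]
j=2: nums[2]=5 ≤ 13 → i=2, swap nums[2],nums[2] (no change) → [-3, 8, 5, 14, -1, 15, 0, 16, 1, 13]
j=3: nums[3]=14 > 13 → no swap
j=4: nums[4]=-1 ≤ 13 → i=3, swap nums[3],nums[4] → [-3, 8, 5, -1, 14, 15, 0, 16, 1, 13]
j=5: nums[5]=15 > 13 → no swap
j=6: nums[6]=0 ≤ 13 → i=4, swap nums[4],nums[6] → [-3, 8, 5, -1, 0, 15, 14, 16, 1, 13]
(after j=6) nums = [-3, 8, 5, -1, 0, 15, 14, 16, 1, 13]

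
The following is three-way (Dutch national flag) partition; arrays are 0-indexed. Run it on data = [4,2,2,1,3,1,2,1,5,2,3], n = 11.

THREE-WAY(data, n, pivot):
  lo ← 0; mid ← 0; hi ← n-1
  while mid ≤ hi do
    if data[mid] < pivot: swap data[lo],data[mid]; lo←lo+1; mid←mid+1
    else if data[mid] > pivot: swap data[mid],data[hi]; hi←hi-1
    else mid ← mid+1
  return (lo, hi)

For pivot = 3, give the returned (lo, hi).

pivot = 3; lo=0, mid=0, hi=10
data[mid]=4>3: swap data[0],data[10]; hi=9 → [3,2,2,1,3,1,2,1,5,2,4]
data[mid]=3=3: mid=1
data[mid]=2<3: swap data[0],data[1]; lo=1,mid=2 → [2,3,2,1,3,1,2,1,5,2,4]
data[mid]=2<3: swap data[1],data[2]; lo=2,mid=3 → [2,2,3,1,3,1,2,1,5,2,4]
data[mid]=1<3: swap data[2],data[3]; lo=3,mid=4 → [2,2,1,3,3,1,2,1,5,2,4]
data[mid]=3=3: mid=5
data[mid]=1<3: swap data[3],data[5]; lo=4,mid=6 → [2,2,1,1,3,3,2,1,5,2,4]
data[mid]=2<3: swap data[4],data[6]; lo=5,mid=7 → [2,2,1,1,2,3,3,1,5,2,4]
data[mid]=1<3: swap data[5],data[7]; lo=6,mid=8 → [2,2,1,1,2,1,3,3,5,2,4]
data[mid]=5>3: swap data[8],data[9]; hi=8 → [2,2,1,1,2,1,3,3,2,5,4]
data[mid]=2<3: swap data[6],data[8]; lo=7,mid=9 → [2,2,1,1,2,1,2,3,3,5,4]
end: lo=7, hi=8; data = [2,2,1,1,2,1,2,3,3,5,4]

(7, 8)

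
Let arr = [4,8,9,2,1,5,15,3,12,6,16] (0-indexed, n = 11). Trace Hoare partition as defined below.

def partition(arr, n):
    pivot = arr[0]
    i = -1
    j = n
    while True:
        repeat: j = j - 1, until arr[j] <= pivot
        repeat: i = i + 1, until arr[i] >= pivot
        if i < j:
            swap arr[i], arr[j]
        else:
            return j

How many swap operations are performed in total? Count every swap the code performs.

3

pivot = arr[0] = 4; i = -1, j = 11
j→7 (arr[7]=3≤4), i→0 (arr[0]=4≥4); i<j, swap → [3,8,9,2,1,5,15,4,12,6,16]
j→4 (arr[4]=1≤4), i→1 (arr[1]=8≥4); i<j, swap → [3,1,9,2,8,5,15,4,12,6,16]
j→3 (arr[3]=2≤4), i→2 (arr[2]=9≥4); i<j, swap → [3,1,2,9,8,5,15,4,12,6,16]
j→2, i→3; i≥j, return j=2. arr = [3,1,2,9,8,5,15,4,12,6,16]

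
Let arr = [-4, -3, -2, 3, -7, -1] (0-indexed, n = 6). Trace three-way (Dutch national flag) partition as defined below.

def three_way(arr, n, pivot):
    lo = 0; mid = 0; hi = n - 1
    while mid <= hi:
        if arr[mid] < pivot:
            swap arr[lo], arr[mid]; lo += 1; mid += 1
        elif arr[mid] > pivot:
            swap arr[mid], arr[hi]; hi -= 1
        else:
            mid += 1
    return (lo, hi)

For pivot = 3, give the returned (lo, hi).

(5, 5)

lo=0 mid=0 hi=5
-4<3: swap(0,0), lo=1 mid=1 ⇒ [-4, -3, -2, 3, -7, -1]
-3<3: swap(1,1), lo=2 mid=2 ⇒ [-4, -3, -2, 3, -7, -1]
-2<3: swap(2,2), lo=3 mid=3 ⇒ [-4, -3, -2, 3, -7, -1]
3=3: mid=4
-7<3: swap(3,4), lo=4 mid=5 ⇒ [-4, -3, -2, -7, 3, -1]
-1<3: swap(4,5), lo=5 mid=6 ⇒ [-4, -3, -2, -7, -1, 3]
done. lo=5 hi=5; arr=[-4, -3, -2, -7, -1, 3]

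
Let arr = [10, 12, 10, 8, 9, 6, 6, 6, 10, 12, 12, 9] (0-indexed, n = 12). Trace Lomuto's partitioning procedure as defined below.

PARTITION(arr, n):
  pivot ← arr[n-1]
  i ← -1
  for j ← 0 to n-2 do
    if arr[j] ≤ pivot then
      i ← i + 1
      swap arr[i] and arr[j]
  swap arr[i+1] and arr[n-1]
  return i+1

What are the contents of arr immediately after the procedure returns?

[8, 9, 6, 6, 6, 9, 10, 12, 10, 12, 12, 10]

pivot = arr[11] = 9; i = -1
j=0: arr[0]=10 > 9 → no swap
j=1: arr[1]=12 > 9 → no swap
j=2: arr[2]=10 > 9 → no swap
j=3: arr[3]=8 ≤ 9 → i=0, swap arr[0],arr[3] → [8, 12, 10, 10, 9, 6, 6, 6, 10, 12, 12, 9]
j=4: arr[4]=9 ≤ 9 → i=1, swap arr[1],arr[4] → [8, 9, 10, 10, 12, 6, 6, 6, 10, 12, 12, 9]
j=5: arr[5]=6 ≤ 9 → i=2, swap arr[2],arr[5] → [8, 9, 6, 10, 12, 10, 6, 6, 10, 12, 12, 9]
j=6: arr[6]=6 ≤ 9 → i=3, swap arr[3],arr[6] → [8, 9, 6, 6, 12, 10, 10, 6, 10, 12, 12, 9]
j=7: arr[7]=6 ≤ 9 → i=4, swap arr[4],arr[7] → [8, 9, 6, 6, 6, 10, 10, 12, 10, 12, 12, 9]
j=8: arr[8]=10 > 9 → no swap
j=9: arr[9]=12 > 9 → no swap
j=10: arr[10]=12 > 9 → no swap
final swap arr[5],arr[11] → [8, 9, 6, 6, 6, 9, 10, 12, 10, 12, 12, 10]; return 5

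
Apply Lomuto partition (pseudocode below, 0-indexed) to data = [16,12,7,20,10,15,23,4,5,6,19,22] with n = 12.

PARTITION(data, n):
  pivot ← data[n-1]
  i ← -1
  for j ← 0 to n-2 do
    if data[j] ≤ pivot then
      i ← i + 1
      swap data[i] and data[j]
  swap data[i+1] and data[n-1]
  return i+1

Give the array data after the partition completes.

[16,12,7,20,10,15,4,5,6,19,22,23]

pivot=22, i=-1
j=0: 16≤22, i=0, swap(0,0) ⇒ [16,12,7,20,10,15,23,4,5,6,19,22]
j=1: 12≤22, i=1, swap(1,1) ⇒ [16,12,7,20,10,15,23,4,5,6,19,22]
j=2: 7≤22, i=2, swap(2,2) ⇒ [16,12,7,20,10,15,23,4,5,6,19,22]
j=3: 20≤22, i=3, swap(3,3) ⇒ [16,12,7,20,10,15,23,4,5,6,19,22]
j=4: 10≤22, i=4, swap(4,4) ⇒ [16,12,7,20,10,15,23,4,5,6,19,22]
j=5: 15≤22, i=5, swap(5,5) ⇒ [16,12,7,20,10,15,23,4,5,6,19,22]
j=6: 23>22, skip
j=7: 4≤22, i=6, swap(6,7) ⇒ [16,12,7,20,10,15,4,23,5,6,19,22]
j=8: 5≤22, i=7, swap(7,8) ⇒ [16,12,7,20,10,15,4,5,23,6,19,22]
j=9: 6≤22, i=8, swap(8,9) ⇒ [16,12,7,20,10,15,4,5,6,23,19,22]
j=10: 19≤22, i=9, swap(9,10) ⇒ [16,12,7,20,10,15,4,5,6,19,23,22]
swap(10,11) ⇒ [16,12,7,20,10,15,4,5,6,19,22,23]; return 10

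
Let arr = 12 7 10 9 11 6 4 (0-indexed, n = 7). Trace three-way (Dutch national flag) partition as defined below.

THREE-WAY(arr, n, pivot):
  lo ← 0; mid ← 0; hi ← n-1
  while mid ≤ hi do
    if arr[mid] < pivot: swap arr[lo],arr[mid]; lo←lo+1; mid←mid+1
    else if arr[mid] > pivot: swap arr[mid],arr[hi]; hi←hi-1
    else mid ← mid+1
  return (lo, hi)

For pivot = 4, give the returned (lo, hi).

pivot = 4; lo=0, mid=0, hi=6
arr[mid]=12>4: swap arr[0],arr[6]; hi=5 → 4 7 10 9 11 6 12
arr[mid]=4=4: mid=1
arr[mid]=7>4: swap arr[1],arr[5]; hi=4 → 4 6 10 9 11 7 12
arr[mid]=6>4: swap arr[1],arr[4]; hi=3 → 4 11 10 9 6 7 12
arr[mid]=11>4: swap arr[1],arr[3]; hi=2 → 4 9 10 11 6 7 12
arr[mid]=9>4: swap arr[1],arr[2]; hi=1 → 4 10 9 11 6 7 12
arr[mid]=10>4: swap arr[1],arr[1]; hi=0 → 4 10 9 11 6 7 12
end: lo=0, hi=0; arr = 4 10 9 11 6 7 12

(0, 0)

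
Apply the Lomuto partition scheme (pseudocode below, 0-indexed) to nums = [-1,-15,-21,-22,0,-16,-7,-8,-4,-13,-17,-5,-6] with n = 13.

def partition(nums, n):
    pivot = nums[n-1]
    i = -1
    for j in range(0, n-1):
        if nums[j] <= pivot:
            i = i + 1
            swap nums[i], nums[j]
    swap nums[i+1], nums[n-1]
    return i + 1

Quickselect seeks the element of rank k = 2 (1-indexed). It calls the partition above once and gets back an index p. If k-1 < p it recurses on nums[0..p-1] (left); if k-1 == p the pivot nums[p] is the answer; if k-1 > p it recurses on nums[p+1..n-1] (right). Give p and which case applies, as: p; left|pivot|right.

pivot = nums[12] = -6; i = -1
j=0: nums[0]=-1 > -6 → no swap
j=1: nums[1]=-15 ≤ -6 → i=0, swap nums[0],nums[1] → [-15,-1,-21,-22,0,-16,-7,-8,-4,-13,-17,-5,-6]
j=2: nums[2]=-21 ≤ -6 → i=1, swap nums[1],nums[2] → [-15,-21,-1,-22,0,-16,-7,-8,-4,-13,-17,-5,-6]
j=3: nums[3]=-22 ≤ -6 → i=2, swap nums[2],nums[3] → [-15,-21,-22,-1,0,-16,-7,-8,-4,-13,-17,-5,-6]
j=4: nums[4]=0 > -6 → no swap
j=5: nums[5]=-16 ≤ -6 → i=3, swap nums[3],nums[5] → [-15,-21,-22,-16,0,-1,-7,-8,-4,-13,-17,-5,-6]
j=6: nums[6]=-7 ≤ -6 → i=4, swap nums[4],nums[6] → [-15,-21,-22,-16,-7,-1,0,-8,-4,-13,-17,-5,-6]
j=7: nums[7]=-8 ≤ -6 → i=5, swap nums[5],nums[7] → [-15,-21,-22,-16,-7,-8,0,-1,-4,-13,-17,-5,-6]
j=8: nums[8]=-4 > -6 → no swap
j=9: nums[9]=-13 ≤ -6 → i=6, swap nums[6],nums[9] → [-15,-21,-22,-16,-7,-8,-13,-1,-4,0,-17,-5,-6]
j=10: nums[10]=-17 ≤ -6 → i=7, swap nums[7],nums[10] → [-15,-21,-22,-16,-7,-8,-13,-17,-4,0,-1,-5,-6]
j=11: nums[11]=-5 > -6 → no swap
final swap nums[8],nums[12] → [-15,-21,-22,-16,-7,-8,-13,-17,-6,0,-1,-5,-4]; return 8
p = 8; k-1 = 1 < 8 ⇒ left

8; left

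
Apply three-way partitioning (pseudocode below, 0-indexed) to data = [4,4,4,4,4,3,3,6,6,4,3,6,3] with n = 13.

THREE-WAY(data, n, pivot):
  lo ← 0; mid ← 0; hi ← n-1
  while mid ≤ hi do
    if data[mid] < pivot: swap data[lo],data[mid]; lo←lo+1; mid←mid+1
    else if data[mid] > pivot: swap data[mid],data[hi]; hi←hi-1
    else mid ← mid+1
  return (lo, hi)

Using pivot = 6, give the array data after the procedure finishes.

pivot = 6; lo=0, mid=0, hi=12
data[mid]=4<6: swap data[0],data[0]; lo=1,mid=1 → [4,4,4,4,4,3,3,6,6,4,3,6,3]
data[mid]=4<6: swap data[1],data[1]; lo=2,mid=2 → [4,4,4,4,4,3,3,6,6,4,3,6,3]
data[mid]=4<6: swap data[2],data[2]; lo=3,mid=3 → [4,4,4,4,4,3,3,6,6,4,3,6,3]
data[mid]=4<6: swap data[3],data[3]; lo=4,mid=4 → [4,4,4,4,4,3,3,6,6,4,3,6,3]
data[mid]=4<6: swap data[4],data[4]; lo=5,mid=5 → [4,4,4,4,4,3,3,6,6,4,3,6,3]
data[mid]=3<6: swap data[5],data[5]; lo=6,mid=6 → [4,4,4,4,4,3,3,6,6,4,3,6,3]
data[mid]=3<6: swap data[6],data[6]; lo=7,mid=7 → [4,4,4,4,4,3,3,6,6,4,3,6,3]
data[mid]=6=6: mid=8
data[mid]=6=6: mid=9
data[mid]=4<6: swap data[7],data[9]; lo=8,mid=10 → [4,4,4,4,4,3,3,4,6,6,3,6,3]
data[mid]=3<6: swap data[8],data[10]; lo=9,mid=11 → [4,4,4,4,4,3,3,4,3,6,6,6,3]
data[mid]=6=6: mid=12
data[mid]=3<6: swap data[9],data[12]; lo=10,mid=13 → [4,4,4,4,4,3,3,4,3,3,6,6,6]
end: lo=10, hi=12; data = [4,4,4,4,4,3,3,4,3,3,6,6,6]

[4,4,4,4,4,3,3,4,3,3,6,6,6]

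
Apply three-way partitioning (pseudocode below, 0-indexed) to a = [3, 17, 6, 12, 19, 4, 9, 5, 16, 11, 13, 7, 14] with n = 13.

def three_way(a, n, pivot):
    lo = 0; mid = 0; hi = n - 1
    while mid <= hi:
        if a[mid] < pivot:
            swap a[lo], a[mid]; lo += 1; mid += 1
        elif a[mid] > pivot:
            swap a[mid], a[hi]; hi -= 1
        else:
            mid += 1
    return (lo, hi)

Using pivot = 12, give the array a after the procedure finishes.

[3, 7, 6, 11, 4, 9, 5, 12, 16, 13, 19, 14, 17]

pivot = 12; lo=0, mid=0, hi=12
a[mid]=3<12: swap a[0],a[0]; lo=1,mid=1 → [3, 17, 6, 12, 19, 4, 9, 5, 16, 11, 13, 7, 14]
a[mid]=17>12: swap a[1],a[12]; hi=11 → [3, 14, 6, 12, 19, 4, 9, 5, 16, 11, 13, 7, 17]
a[mid]=14>12: swap a[1],a[11]; hi=10 → [3, 7, 6, 12, 19, 4, 9, 5, 16, 11, 13, 14, 17]
a[mid]=7<12: swap a[1],a[1]; lo=2,mid=2 → [3, 7, 6, 12, 19, 4, 9, 5, 16, 11, 13, 14, 17]
a[mid]=6<12: swap a[2],a[2]; lo=3,mid=3 → [3, 7, 6, 12, 19, 4, 9, 5, 16, 11, 13, 14, 17]
a[mid]=12=12: mid=4
a[mid]=19>12: swap a[4],a[10]; hi=9 → [3, 7, 6, 12, 13, 4, 9, 5, 16, 11, 19, 14, 17]
a[mid]=13>12: swap a[4],a[9]; hi=8 → [3, 7, 6, 12, 11, 4, 9, 5, 16, 13, 19, 14, 17]
a[mid]=11<12: swap a[3],a[4]; lo=4,mid=5 → [3, 7, 6, 11, 12, 4, 9, 5, 16, 13, 19, 14, 17]
a[mid]=4<12: swap a[4],a[5]; lo=5,mid=6 → [3, 7, 6, 11, 4, 12, 9, 5, 16, 13, 19, 14, 17]
a[mid]=9<12: swap a[5],a[6]; lo=6,mid=7 → [3, 7, 6, 11, 4, 9, 12, 5, 16, 13, 19, 14, 17]
a[mid]=5<12: swap a[6],a[7]; lo=7,mid=8 → [3, 7, 6, 11, 4, 9, 5, 12, 16, 13, 19, 14, 17]
a[mid]=16>12: swap a[8],a[8]; hi=7 → [3, 7, 6, 11, 4, 9, 5, 12, 16, 13, 19, 14, 17]
end: lo=7, hi=7; a = [3, 7, 6, 11, 4, 9, 5, 12, 16, 13, 19, 14, 17]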